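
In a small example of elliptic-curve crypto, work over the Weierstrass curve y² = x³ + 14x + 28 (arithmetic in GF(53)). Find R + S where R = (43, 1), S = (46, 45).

(26, 1)

(43, 1) + (46, 45). λ = (45 - 1)/(46 - 43) ≡ 44/3 mod 53. 3⁻¹ ≡ 18 (mod 53), so λ ≡ 50.
  x = λ² - 43 - 46 = 2500 - 89 ≡ 26; y = λ·(43 - 26) - 1 ≡ 1. → (26, 1)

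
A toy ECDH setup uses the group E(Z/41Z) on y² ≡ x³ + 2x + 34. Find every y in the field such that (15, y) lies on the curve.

6, 35

x³ + 2x + 34 = 3439 ≡ 36 (mod 41).
Square roots of 36 mod 41: 6 and 35 (since 6² = 36 ≡ 36).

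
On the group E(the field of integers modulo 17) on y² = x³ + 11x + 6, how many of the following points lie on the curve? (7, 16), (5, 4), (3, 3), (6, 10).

2

(7, 16): 16² ≡ 1, rhs ≡ 1 → on.
(5, 4): 4² ≡ 16, rhs ≡ 16 → on.
(3, 3): 3² ≡ 9, rhs ≡ 15 → off.
(6, 10): 10² ≡ 15, rhs ≡ 16 → off.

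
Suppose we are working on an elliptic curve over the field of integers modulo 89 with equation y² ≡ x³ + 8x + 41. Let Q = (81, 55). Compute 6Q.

(73, 0)

Repeated addition: build up to 6Q.
2Q: tangent at (81, 55): λ = (3·81² + 8)/(2·55) ≡ 22/21. 21⁻¹ ≡ 17 (mod 89) since 21·17 = 357 ≡ 1, so λ ≡ 22·17 ≡ 18.
  x = λ² - 81 - 81 = 324 - 162 ≡ 73; y = λ·(81 - 73) - 55 ≡ 0. → (73, 0)
3Q: (73, 0) + (81, 55). λ = (55 - 0)/(81 - 73) ≡ 55/8 mod 89. 8⁻¹ ≡ 78 (mod 89), so λ ≡ 18.
  x = λ² - 73 - 81 = 324 - 154 ≡ 81; y = λ·(73 - 81) - 0 ≡ 34. → (81, 34)
4Q: (81, 34) + (81, 55): same x and y₁ ≡ -y₂, so the sum is the point at infinity.
5Q: the point at infinity + (81, 55) = (81, 55) (identity).
6Q: tangent at (81, 55): λ = (3·81² + 8)/(2·55) ≡ 22/21. 21⁻¹ ≡ 17 (mod 89), so λ ≡ 22·17 ≡ 18.
  x = λ² - 81 - 81 = 324 - 162 ≡ 73; y = λ·(81 - 73) - 55 ≡ 0. → (73, 0)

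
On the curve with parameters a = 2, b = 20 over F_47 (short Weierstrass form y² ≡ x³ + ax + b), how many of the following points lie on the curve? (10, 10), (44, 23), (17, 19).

2

(10, 10): 10² ≡ 6, rhs ≡ 6 → on.
(44, 23): 23² ≡ 12, rhs ≡ 34 → off.
(17, 19): 19² ≡ 32, rhs ≡ 32 → on.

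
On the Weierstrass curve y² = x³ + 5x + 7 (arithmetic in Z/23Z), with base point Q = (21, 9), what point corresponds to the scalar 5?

Double-and-add on 5 = (101)₂. Start with Q = (21, 9) for the leading 1-bit.
double: tangent at (21, 9): λ = (3·21² + 5)/(2·9) ≡ 17/18. 18⁻¹ ≡ 9 (mod 23) since 18·9 = 162 ≡ 1, so λ ≡ 17·9 ≡ 15.
  x = λ² - 21 - 21 = 225 - 42 ≡ 22; y = λ·(21 - 22) - 9 ≡ 22. → (22, 22)
double: tangent at (22, 22): λ = (3·22² + 5)/(2·22) ≡ 8/21. 21⁻¹ ≡ 11 (mod 23), so λ ≡ 8·11 ≡ 19.
  x = λ² - 22 - 22 = 361 - 44 ≡ 18; y = λ·(22 - 18) - 22 ≡ 8. → (18, 8)
add Q: (18, 8) + (21, 9). λ = (9 - 8)/(21 - 18) ≡ 1/3 mod 23. 3⁻¹ ≡ 8 (mod 23) since 3·8 = 24 ≡ 1, so λ ≡ 8.
  x = λ² - 18 - 21 = 64 - 39 ≡ 2; y = λ·(18 - 2) - 8 ≡ 5. → (2, 5)

(2, 5)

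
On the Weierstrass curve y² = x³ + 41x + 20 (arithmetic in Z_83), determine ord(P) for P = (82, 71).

2P: tangent at (82, 71): λ = (3·82² + 41)/(2·71) ≡ 44/59. 59⁻¹ ≡ 38 (mod 83) since 59·38 = 2242 ≡ 1, so λ ≡ 44·38 ≡ 12.
  x = λ² - 82 - 82 = 144 - 164 ≡ 63; y = λ·(82 - 63) - 71 ≡ 74. → (63, 74)
3P: (63, 74) + (82, 71). λ = (71 - 74)/(82 - 63) ≡ 80/19 mod 83. 19⁻¹ ≡ 35 (mod 83), so λ ≡ 61.
  x = λ² - 63 - 82 = 3721 - 145 ≡ 7; y = λ·(63 - 7) - 74 ≡ 22. → (7, 22)
4P: (7, 22) + (82, 71). λ = (71 - 22)/(82 - 7) ≡ 49/75 mod 83. 75⁻¹ ≡ 31 (mod 83), so λ ≡ 25.
  x = λ² - 7 - 82 = 625 - 89 ≡ 38; y = λ·(7 - 38) - 22 ≡ 33. → (38, 33)
5P: (38, 33) + (82, 71). λ = (71 - 33)/(82 - 38) ≡ 38/44 mod 83. 44⁻¹ ≡ 17 (mod 83), so λ ≡ 65.
  x = λ² - 38 - 82 = 4225 - 120 ≡ 38; y = λ·(38 - 38) - 33 ≡ 50. → (38, 50)
6P: (38, 50) + (82, 71). λ = (71 - 50)/(82 - 38) ≡ 21/44 mod 83. 44⁻¹ ≡ 17 (mod 83), so λ ≡ 25.
  x = λ² - 38 - 82 = 625 - 120 ≡ 7; y = λ·(38 - 7) - 50 ≡ 61. → (7, 61)
7P: (7, 61) + (82, 71). λ = (71 - 61)/(82 - 7) ≡ 10/75 mod 83. 75⁻¹ ≡ 31 (mod 83), so λ ≡ 61.
  x = λ² - 7 - 82 = 3721 - 89 ≡ 63; y = λ·(7 - 63) - 61 ≡ 9. → (63, 9)
8P: (63, 9) + (82, 71). λ = (71 - 9)/(82 - 63) ≡ 62/19 mod 83. 19⁻¹ ≡ 35 (mod 83), so λ ≡ 12.
  x = λ² - 63 - 82 = 144 - 145 ≡ 82; y = λ·(63 - 82) - 9 ≡ 12. → (82, 12)
9P: (82, 12) + (82, 71): same x and y₁ ≡ -y₂, so the sum is O.
9P = O, so the order is 9.

9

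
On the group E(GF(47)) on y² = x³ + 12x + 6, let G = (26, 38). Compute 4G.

(31, 18)

Repeated addition: build up to 4G.
2G: tangent at (26, 38): λ = (3·26² + 12)/(2·38) ≡ 19/29. 29⁻¹ ≡ 13 (mod 47) since 29·13 = 377 ≡ 1, so λ ≡ 19·13 ≡ 12.
  x = λ² - 26 - 26 = 144 - 52 ≡ 45; y = λ·(26 - 45) - 38 ≡ 16. → (45, 16)
3G: (45, 16) + (26, 38). λ = (38 - 16)/(26 - 45) ≡ 22/28 mod 47. 28⁻¹ ≡ 42 (mod 47), so λ ≡ 31.
  x = λ² - 45 - 26 = 961 - 71 ≡ 44; y = λ·(45 - 44) - 16 ≡ 15. → (44, 15)
4G: (44, 15) + (26, 38). λ = (38 - 15)/(26 - 44) ≡ 23/29 mod 47. 29⁻¹ ≡ 13 (mod 47) since 29·13 = 377 ≡ 1, so λ ≡ 17.
  x = λ² - 44 - 26 = 289 - 70 ≡ 31; y = λ·(44 - 31) - 15 ≡ 18. → (31, 18)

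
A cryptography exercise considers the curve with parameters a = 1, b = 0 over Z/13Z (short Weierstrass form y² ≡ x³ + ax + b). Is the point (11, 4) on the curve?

yes

y² = 4² ≡ 3; x³ + 1x + 0 = 1342 ≡ 3 (mod 13). 3 = 3.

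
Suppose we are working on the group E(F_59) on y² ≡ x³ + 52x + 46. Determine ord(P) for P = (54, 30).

10

2P: tangent at (54, 30): λ = (3·54² + 52)/(2·30) ≡ 9/1. 1⁻¹ ≡ 1 (mod 59), so λ ≡ 9·1 ≡ 9.
  x = λ² - 54 - 54 = 81 - 108 ≡ 32; y = λ·(54 - 32) - 30 ≡ 50. → (32, 50)
3P: (32, 50) + (54, 30). λ = (30 - 50)/(54 - 32) ≡ 39/22 mod 59. 22⁻¹ ≡ 51 (mod 59), so λ ≡ 42.
  x = λ² - 32 - 54 = 1764 - 86 ≡ 26; y = λ·(32 - 26) - 50 ≡ 25. → (26, 25)
4P: (26, 25) + (54, 30). λ = (30 - 25)/(54 - 26) ≡ 5/28 mod 59. 28⁻¹ ≡ 19 (mod 59) since 28·19 = 532 ≡ 1, so λ ≡ 36.
  x = λ² - 26 - 54 = 1296 - 80 ≡ 36; y = λ·(26 - 36) - 25 ≡ 28. → (36, 28)
5P: (36, 28) + (54, 30). λ = (30 - 28)/(54 - 36) ≡ 2/18 mod 59. 18⁻¹ ≡ 23 (mod 59), so λ ≡ 46.
  x = λ² - 36 - 54 = 2116 - 90 ≡ 20; y = λ·(36 - 20) - 28 ≡ 0. → (20, 0)
6P: (20, 0) + (54, 30). λ = (30 - 0)/(54 - 20) ≡ 30/34 mod 59. 34⁻¹ ≡ 33 (mod 59), so λ ≡ 46.
  x = λ² - 20 - 54 = 2116 - 74 ≡ 36; y = λ·(20 - 36) - 0 ≡ 31. → (36, 31)
7P: (36, 31) + (54, 30). λ = (30 - 31)/(54 - 36) ≡ 58/18 mod 59. 18⁻¹ ≡ 23 (mod 59) since 18·23 = 414 ≡ 1, so λ ≡ 36.
  x = λ² - 36 - 54 = 1296 - 90 ≡ 26; y = λ·(36 - 26) - 31 ≡ 34. → (26, 34)
8P: (26, 34) + (54, 30). λ = (30 - 34)/(54 - 26) ≡ 55/28 mod 59. 28⁻¹ ≡ 19 (mod 59), so λ ≡ 42.
  x = λ² - 26 - 54 = 1764 - 80 ≡ 32; y = λ·(26 - 32) - 34 ≡ 9. → (32, 9)
9P: (32, 9) + (54, 30). λ = (30 - 9)/(54 - 32) ≡ 21/22 mod 59. 22⁻¹ ≡ 51 (mod 59) since 22·51 = 1122 ≡ 1, so λ ≡ 9.
  x = λ² - 32 - 54 = 81 - 86 ≡ 54; y = λ·(32 - 54) - 9 ≡ 29. → (54, 29)
10P: (54, 29) + (54, 30): same x and y₁ ≡ -y₂, so the sum is O.
10P = O, so the order is 10.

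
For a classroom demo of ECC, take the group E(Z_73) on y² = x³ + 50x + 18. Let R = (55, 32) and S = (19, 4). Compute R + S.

(55, 32) + (19, 4). λ = (4 - 32)/(19 - 55) ≡ 45/37 mod 73. 37⁻¹ ≡ 2 (mod 73), so λ ≡ 17.
  x = λ² - 55 - 19 = 289 - 74 ≡ 69; y = λ·(55 - 69) - 32 ≡ 22. → (69, 22)

(69, 22)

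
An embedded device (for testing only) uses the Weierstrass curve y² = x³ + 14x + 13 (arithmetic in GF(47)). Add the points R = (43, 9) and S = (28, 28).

(43, 9) + (28, 28). λ = (28 - 9)/(28 - 43) ≡ 19/32 mod 47. 32⁻¹ ≡ 25 (mod 47) since 32·25 = 800 ≡ 1, so λ ≡ 5.
  x = λ² - 43 - 28 = 25 - 71 ≡ 1; y = λ·(43 - 1) - 9 ≡ 13. → (1, 13)

(1, 13)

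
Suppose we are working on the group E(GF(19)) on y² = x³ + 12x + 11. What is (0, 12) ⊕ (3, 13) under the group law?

(14, 15)

(0, 12) + (3, 13). λ = (13 - 12)/(3 - 0) ≡ 1/3 mod 19. 3⁻¹ ≡ 13 (mod 19), so λ ≡ 13.
  x = λ² - 0 - 3 = 169 - 3 ≡ 14; y = λ·(0 - 14) - 12 ≡ 15. → (14, 15)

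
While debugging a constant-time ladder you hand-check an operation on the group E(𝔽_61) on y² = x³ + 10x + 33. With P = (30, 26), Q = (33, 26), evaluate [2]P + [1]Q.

(8, 25)

First 2P:
Repeated addition: build up to 2P.
2P: tangent at (30, 26): λ = (3·30² + 10)/(2·26) ≡ 26/52. 52⁻¹ ≡ 27 (mod 61), so λ ≡ 26·27 ≡ 31.
  x = λ² - 30 - 30 = 961 - 60 ≡ 47; y = λ·(30 - 47) - 26 ≡ 57. → (47, 57)
2P = (47, 57).
Finally 2P + Q:
(47, 57) + (33, 26). λ = (26 - 57)/(33 - 47) ≡ 30/47 mod 61. 47⁻¹ ≡ 13 (mod 61), so λ ≡ 24.
  x = λ² - 47 - 33 = 576 - 80 ≡ 8; y = λ·(47 - 8) - 57 ≡ 25. → (8, 25)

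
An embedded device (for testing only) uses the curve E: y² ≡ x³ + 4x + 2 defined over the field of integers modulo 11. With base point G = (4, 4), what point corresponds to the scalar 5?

(4, 7)

Repeated addition: build up to 5G.
2G: tangent at (4, 4): λ = (3·4² + 4)/(2·4) ≡ 8/8. 8⁻¹ ≡ 7 (mod 11), so λ ≡ 8·7 ≡ 1.
  x = λ² - 4 - 4 = 1 - 8 ≡ 4; y = λ·(4 - 4) - 4 ≡ 7. → (4, 7)
3G: (4, 7) + (4, 4): same x and y₁ ≡ -y₂, so the sum is the point at infinity.
4G: the point at infinity + (4, 4) = (4, 4) (identity).
5G: tangent at (4, 4): λ = (3·4² + 4)/(2·4) ≡ 8/8. 8⁻¹ ≡ 7 (mod 11), so λ ≡ 8·7 ≡ 1.
  x = λ² - 4 - 4 = 1 - 8 ≡ 4; y = λ·(4 - 4) - 4 ≡ 7. → (4, 7)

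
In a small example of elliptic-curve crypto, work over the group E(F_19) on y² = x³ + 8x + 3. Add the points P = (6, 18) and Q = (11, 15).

(6, 18) + (11, 15). λ = (15 - 18)/(11 - 6) ≡ 16/5 mod 19. 5⁻¹ ≡ 4 (mod 19) since 5·4 = 20 ≡ 1, so λ ≡ 7.
  x = λ² - 6 - 11 = 49 - 17 ≡ 13; y = λ·(6 - 13) - 18 ≡ 9. → (13, 9)

(13, 9)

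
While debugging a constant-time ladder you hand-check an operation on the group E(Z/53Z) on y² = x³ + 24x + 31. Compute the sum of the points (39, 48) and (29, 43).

(39, 48) + (29, 43). λ = (43 - 48)/(29 - 39) ≡ 48/43 mod 53. 43⁻¹ ≡ 37 (mod 53) since 43·37 = 1591 ≡ 1, so λ ≡ 27.
  x = λ² - 39 - 29 = 729 - 68 ≡ 25; y = λ·(39 - 25) - 48 ≡ 12. → (25, 12)

(25, 12)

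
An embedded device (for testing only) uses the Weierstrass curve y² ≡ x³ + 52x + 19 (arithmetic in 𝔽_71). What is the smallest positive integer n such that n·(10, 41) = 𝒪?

2P: tangent at (10, 41): λ = (3·10² + 52)/(2·41) ≡ 68/11. 11⁻¹ ≡ 13 (mod 71), so λ ≡ 68·13 ≡ 32.
  x = λ² - 10 - 10 = 1024 - 20 ≡ 10; y = λ·(10 - 10) - 41 ≡ 30. → (10, 30)
3P: (10, 30) + (10, 41): same x and y₁ ≡ -y₂, so the sum is 𝒪.
3P = 𝒪, so the order is 3.

3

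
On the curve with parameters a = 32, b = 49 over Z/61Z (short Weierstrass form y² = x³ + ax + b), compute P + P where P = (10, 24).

(2, 11)

tangent at (10, 24): λ = (3·10² + 32)/(2·24) ≡ 27/48. 48⁻¹ ≡ 14 (mod 61) since 48·14 = 672 ≡ 1, so λ ≡ 27·14 ≡ 12.
  x = λ² - 10 - 10 = 144 - 20 ≡ 2; y = λ·(10 - 2) - 24 ≡ 11. → (2, 11)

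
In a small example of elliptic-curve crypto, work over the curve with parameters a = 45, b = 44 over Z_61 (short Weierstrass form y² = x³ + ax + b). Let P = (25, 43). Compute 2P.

tangent at (25, 43): λ = (3·25² + 45)/(2·43) ≡ 29/25. 25⁻¹ ≡ 22 (mod 61), so λ ≡ 29·22 ≡ 28.
  x = λ² - 25 - 25 = 784 - 50 ≡ 2; y = λ·(25 - 2) - 43 ≡ 52. → (2, 52)

(2, 52)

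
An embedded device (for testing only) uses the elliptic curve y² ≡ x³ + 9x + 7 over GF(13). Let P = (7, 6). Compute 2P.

(12, 7)

tangent at (7, 6): λ = (3·7² + 9)/(2·6) ≡ 0/12. 12⁻¹ ≡ 12 (mod 13) since 12·12 = 144 ≡ 1, so λ ≡ 0·12 ≡ 0.
  x = λ² - 7 - 7 = 0 - 14 ≡ 12; y = λ·(7 - 12) - 6 ≡ 7. → (12, 7)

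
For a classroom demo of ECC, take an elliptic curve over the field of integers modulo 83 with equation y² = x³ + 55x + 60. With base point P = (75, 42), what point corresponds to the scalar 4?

Double-and-add on 4 = (100)₂. Start with P = (75, 42) for the leading 1-bit.
double: tangent at (75, 42): λ = (3·75² + 55)/(2·42) ≡ 81/1. 1⁻¹ ≡ 1 (mod 83), so λ ≡ 81·1 ≡ 81.
  x = λ² - 75 - 75 = 6561 - 150 ≡ 20; y = λ·(75 - 20) - 42 ≡ 14. → (20, 14)
double: tangent at (20, 14): λ = (3·20² + 55)/(2·14) ≡ 10/28. 28⁻¹ ≡ 3 (mod 83), so λ ≡ 10·3 ≡ 30.
  x = λ² - 20 - 20 = 900 - 40 ≡ 30; y = λ·(20 - 30) - 14 ≡ 18. → (30, 18)

(30, 18)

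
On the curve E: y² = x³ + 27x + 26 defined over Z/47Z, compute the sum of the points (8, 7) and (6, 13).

(42, 1)

(8, 7) + (6, 13). λ = (13 - 7)/(6 - 8) ≡ 6/45 mod 47. 45⁻¹ ≡ 23 (mod 47), so λ ≡ 44.
  x = λ² - 8 - 6 = 1936 - 14 ≡ 42; y = λ·(8 - 42) - 7 ≡ 1. → (42, 1)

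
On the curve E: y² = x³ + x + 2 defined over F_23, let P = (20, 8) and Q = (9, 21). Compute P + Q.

(20, 8) + (9, 21). λ = (21 - 8)/(9 - 20) ≡ 13/12 mod 23. 12⁻¹ ≡ 2 (mod 23), so λ ≡ 3.
  x = λ² - 20 - 9 = 9 - 29 ≡ 3; y = λ·(20 - 3) - 8 ≡ 20. → (3, 20)

(3, 20)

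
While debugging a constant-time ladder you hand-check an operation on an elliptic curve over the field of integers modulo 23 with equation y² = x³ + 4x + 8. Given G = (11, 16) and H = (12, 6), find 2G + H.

First 2G:
Repeated addition: build up to 2G.
2G: tangent at (11, 16): λ = (3·11² + 4)/(2·16) ≡ 22/9. 9⁻¹ ≡ 18 (mod 23) since 9·18 = 162 ≡ 1, so λ ≡ 22·18 ≡ 5.
  x = λ² - 11 - 11 = 25 - 22 ≡ 3; y = λ·(11 - 3) - 16 ≡ 1. → (3, 1)
2G = (3, 1).
Finally 2G + H:
(3, 1) + (12, 6). λ = (6 - 1)/(12 - 3) ≡ 5/9 mod 23. 9⁻¹ ≡ 18 (mod 23) since 9·18 = 162 ≡ 1, so λ ≡ 21.
  x = λ² - 3 - 12 = 441 - 15 ≡ 12; y = λ·(3 - 12) - 1 ≡ 17. → (12, 17)

(12, 17)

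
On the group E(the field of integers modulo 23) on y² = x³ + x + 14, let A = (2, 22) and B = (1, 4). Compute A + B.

(2, 22) + (1, 4). λ = (4 - 22)/(1 - 2) ≡ 5/22 mod 23. 22⁻¹ ≡ 22 (mod 23) since 22·22 = 484 ≡ 1, so λ ≡ 18.
  x = λ² - 2 - 1 = 324 - 3 ≡ 22; y = λ·(2 - 22) - 22 ≡ 9. → (22, 9)

(22, 9)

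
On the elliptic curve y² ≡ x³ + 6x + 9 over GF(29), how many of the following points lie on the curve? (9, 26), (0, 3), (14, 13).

3

(9, 26): 26² ≡ 9, rhs ≡ 9 → on.
(0, 3): 3² ≡ 9, rhs ≡ 9 → on.
(14, 13): 13² ≡ 24, rhs ≡ 24 → on.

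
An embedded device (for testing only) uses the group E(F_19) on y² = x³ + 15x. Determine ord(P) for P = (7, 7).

2P: tangent at (7, 7): λ = (3·7² + 15)/(2·7) ≡ 10/14. 14⁻¹ ≡ 15 (mod 19) since 14·15 = 210 ≡ 1, so λ ≡ 10·15 ≡ 17.
  x = λ² - 7 - 7 = 289 - 14 ≡ 9; y = λ·(7 - 9) - 7 ≡ 16. → (9, 16)
3P: (9, 16) + (7, 7). λ = (7 - 16)/(7 - 9) ≡ 10/17 mod 19. 17⁻¹ ≡ 9 (mod 19), so λ ≡ 14.
  x = λ² - 9 - 7 = 196 - 16 ≡ 9; y = λ·(9 - 9) - 16 ≡ 3. → (9, 3)
4P: (9, 3) + (7, 7). λ = (7 - 3)/(7 - 9) ≡ 4/17 mod 19. 17⁻¹ ≡ 9 (mod 19), so λ ≡ 17.
  x = λ² - 9 - 7 = 289 - 16 ≡ 7; y = λ·(9 - 7) - 3 ≡ 12. → (7, 12)
5P: (7, 12) + (7, 7): same x and y₁ ≡ -y₂, so the sum is O.
5P = O, so the order is 5.

5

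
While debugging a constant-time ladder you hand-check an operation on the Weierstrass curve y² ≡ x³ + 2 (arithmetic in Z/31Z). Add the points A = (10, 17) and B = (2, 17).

(19, 14)

(10, 17) + (2, 17). λ = (17 - 17)/(2 - 10) ≡ 0/23 mod 31. 23⁻¹ ≡ 27 (mod 31) since 23·27 = 621 ≡ 1, so λ ≡ 0.
  x = λ² - 10 - 2 = 0 - 12 ≡ 19; y = λ·(10 - 19) - 17 ≡ 14. → (19, 14)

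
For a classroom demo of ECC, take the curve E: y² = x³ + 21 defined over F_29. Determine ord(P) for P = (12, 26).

10

2P: tangent at (12, 26): λ = (3·12² + 0)/(2·26) ≡ 26/23. 23⁻¹ ≡ 24 (mod 29), so λ ≡ 26·24 ≡ 15.
  x = λ² - 12 - 12 = 225 - 24 ≡ 27; y = λ·(12 - 27) - 26 ≡ 10. → (27, 10)
3P: (27, 10) + (12, 26). λ = (26 - 10)/(12 - 27) ≡ 16/14 mod 29. 14⁻¹ ≡ 27 (mod 29) since 14·27 = 378 ≡ 1, so λ ≡ 26.
  x = λ² - 27 - 12 = 676 - 39 ≡ 28; y = λ·(27 - 28) - 10 ≡ 22. → (28, 22)
4P: (28, 22) + (12, 26). λ = (26 - 22)/(12 - 28) ≡ 4/13 mod 29. 13⁻¹ ≡ 9 (mod 29), so λ ≡ 7.
  x = λ² - 28 - 12 = 49 - 40 ≡ 9; y = λ·(28 - 9) - 22 ≡ 24. → (9, 24)
5P: (9, 24) + (12, 26). λ = (26 - 24)/(12 - 9) ≡ 2/3 mod 29. 3⁻¹ ≡ 10 (mod 29) since 3·10 = 30 ≡ 1, so λ ≡ 20.
  x = λ² - 9 - 12 = 400 - 21 ≡ 2; y = λ·(9 - 2) - 24 ≡ 0. → (2, 0)
6P: (2, 0) + (12, 26). λ = (26 - 0)/(12 - 2) ≡ 26/10 mod 29. 10⁻¹ ≡ 3 (mod 29), so λ ≡ 20.
  x = λ² - 2 - 12 = 400 - 14 ≡ 9; y = λ·(2 - 9) - 0 ≡ 5. → (9, 5)
7P: (9, 5) + (12, 26). λ = (26 - 5)/(12 - 9) ≡ 21/3 mod 29. 3⁻¹ ≡ 10 (mod 29), so λ ≡ 7.
  x = λ² - 9 - 12 = 49 - 21 ≡ 28; y = λ·(9 - 28) - 5 ≡ 7. → (28, 7)
8P: (28, 7) + (12, 26). λ = (26 - 7)/(12 - 28) ≡ 19/13 mod 29. 13⁻¹ ≡ 9 (mod 29), so λ ≡ 26.
  x = λ² - 28 - 12 = 676 - 40 ≡ 27; y = λ·(28 - 27) - 7 ≡ 19. → (27, 19)
9P: (27, 19) + (12, 26). λ = (26 - 19)/(12 - 27) ≡ 7/14 mod 29. 14⁻¹ ≡ 27 (mod 29) since 14·27 = 378 ≡ 1, so λ ≡ 15.
  x = λ² - 27 - 12 = 225 - 39 ≡ 12; y = λ·(27 - 12) - 19 ≡ 3. → (12, 3)
10P: (12, 3) + (12, 26): same x and y₁ ≡ -y₂, so the sum is O.
10P = O, so the order is 10.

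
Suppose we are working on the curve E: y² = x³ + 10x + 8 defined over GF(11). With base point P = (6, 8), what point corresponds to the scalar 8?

(6, 8)

Double-and-add on 8 = (1000)₂. Start with P = (6, 8) for the leading 1-bit.
double: tangent at (6, 8): λ = (3·6² + 10)/(2·8) ≡ 8/5. 5⁻¹ ≡ 9 (mod 11) since 5·9 = 45 ≡ 1, so λ ≡ 8·9 ≡ 6.
  x = λ² - 6 - 6 = 36 - 12 ≡ 2; y = λ·(6 - 2) - 8 ≡ 5. → (2, 5)
double: tangent at (2, 5): λ = (3·2² + 10)/(2·5) ≡ 0/10. 10⁻¹ ≡ 10 (mod 11), so λ ≡ 0·10 ≡ 0.
  x = λ² - 2 - 2 = 0 - 4 ≡ 7; y = λ·(2 - 7) - 5 ≡ 6. → (7, 6)
double: tangent at (7, 6): λ = (3·7² + 10)/(2·6) ≡ 3/1. 1⁻¹ ≡ 1 (mod 11), so λ ≡ 3·1 ≡ 3.
  x = λ² - 7 - 7 = 9 - 14 ≡ 6; y = λ·(7 - 6) - 6 ≡ 8. → (6, 8)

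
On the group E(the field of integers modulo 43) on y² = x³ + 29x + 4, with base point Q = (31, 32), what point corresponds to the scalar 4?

Repeated addition: build up to 4Q.
2Q: tangent at (31, 32): λ = (3·31² + 29)/(2·32) ≡ 31/21. 21⁻¹ ≡ 41 (mod 43), so λ ≡ 31·41 ≡ 24.
  x = λ² - 31 - 31 = 576 - 62 ≡ 41; y = λ·(31 - 41) - 32 ≡ 29. → (41, 29)
3Q: (41, 29) + (31, 32). λ = (32 - 29)/(31 - 41) ≡ 3/33 mod 43. 33⁻¹ ≡ 30 (mod 43) since 33·30 = 990 ≡ 1, so λ ≡ 4.
  x = λ² - 41 - 31 = 16 - 72 ≡ 30; y = λ·(41 - 30) - 29 ≡ 15. → (30, 15)
4Q: (30, 15) + (31, 32). λ = (32 - 15)/(31 - 30) ≡ 17/1 mod 43. 1⁻¹ ≡ 1 (mod 43), so λ ≡ 17.
  x = λ² - 30 - 31 = 289 - 61 ≡ 13; y = λ·(30 - 13) - 15 ≡ 16. → (13, 16)

(13, 16)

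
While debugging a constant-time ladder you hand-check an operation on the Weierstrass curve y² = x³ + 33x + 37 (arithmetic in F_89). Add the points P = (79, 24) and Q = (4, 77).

(78, 37)

(79, 24) + (4, 77). λ = (77 - 24)/(4 - 79) ≡ 53/14 mod 89. 14⁻¹ ≡ 70 (mod 89), so λ ≡ 61.
  x = λ² - 79 - 4 = 3721 - 83 ≡ 78; y = λ·(79 - 78) - 24 ≡ 37. → (78, 37)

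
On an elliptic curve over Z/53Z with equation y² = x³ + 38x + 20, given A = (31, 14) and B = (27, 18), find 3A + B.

(21, 50)

First 3A:
Repeated addition: build up to 3A.
2A: tangent at (31, 14): λ = (3·31² + 38)/(2·14) ≡ 6/28. 28⁻¹ ≡ 36 (mod 53) since 28·36 = 1008 ≡ 1, so λ ≡ 6·36 ≡ 4.
  x = λ² - 31 - 31 = 16 - 62 ≡ 7; y = λ·(31 - 7) - 14 ≡ 29. → (7, 29)
3A: (7, 29) + (31, 14). λ = (14 - 29)/(31 - 7) ≡ 38/24 mod 53. 24⁻¹ ≡ 42 (mod 53), so λ ≡ 6.
  x = λ² - 7 - 31 = 36 - 38 ≡ 51; y = λ·(7 - 51) - 29 ≡ 25. → (51, 25)
3A = (51, 25).
Finally 3A + B:
(51, 25) + (27, 18). λ = (18 - 25)/(27 - 51) ≡ 46/29 mod 53. 29⁻¹ ≡ 11 (mod 53), so λ ≡ 29.
  x = λ² - 51 - 27 = 841 - 78 ≡ 21; y = λ·(51 - 21) - 25 ≡ 50. → (21, 50)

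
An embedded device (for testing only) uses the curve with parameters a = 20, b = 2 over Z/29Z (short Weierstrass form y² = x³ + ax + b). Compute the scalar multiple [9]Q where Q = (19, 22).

Double-and-add on 9 = (1001)₂. Start with Q = (19, 22) for the leading 1-bit.
double: tangent at (19, 22): λ = (3·19² + 20)/(2·22) ≡ 1/15. 15⁻¹ ≡ 2 (mod 29) since 15·2 = 30 ≡ 1, so λ ≡ 1·2 ≡ 2.
  x = λ² - 19 - 19 = 4 - 38 ≡ 24; y = λ·(19 - 24) - 22 ≡ 26. → (24, 26)
double: tangent at (24, 26): λ = (3·24² + 20)/(2·26) ≡ 8/23. 23⁻¹ ≡ 24 (mod 29), so λ ≡ 8·24 ≡ 18.
  x = λ² - 24 - 24 = 324 - 48 ≡ 15; y = λ·(24 - 15) - 26 ≡ 20. → (15, 20)
double: tangent at (15, 20): λ = (3·15² + 20)/(2·20) ≡ 28/11. 11⁻¹ ≡ 8 (mod 29), so λ ≡ 28·8 ≡ 21.
  x = λ² - 15 - 15 = 441 - 30 ≡ 5; y = λ·(15 - 5) - 20 ≡ 16. → (5, 16)
add Q: (5, 16) + (19, 22). λ = (22 - 16)/(19 - 5) ≡ 6/14 mod 29. 14⁻¹ ≡ 27 (mod 29) since 14·27 = 378 ≡ 1, so λ ≡ 17.
  x = λ² - 5 - 19 = 289 - 24 ≡ 4; y = λ·(5 - 4) - 16 ≡ 1. → (4, 1)

(4, 1)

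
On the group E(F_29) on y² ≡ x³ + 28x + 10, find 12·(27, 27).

Write Q = (27, 27).
Double-and-add on 12 = (1100)₂. Start with Q = (27, 27) for the leading 1-bit.
double: tangent at (27, 27): λ = (3·27² + 28)/(2·27) ≡ 11/25. 25⁻¹ ≡ 7 (mod 29), so λ ≡ 11·7 ≡ 19.
  x = λ² - 27 - 27 = 361 - 54 ≡ 17; y = λ·(27 - 17) - 27 ≡ 18. → (17, 18)
add Q: (17, 18) + (27, 27). λ = (27 - 18)/(27 - 17) ≡ 9/10 mod 29. 10⁻¹ ≡ 3 (mod 29), so λ ≡ 27.
  x = λ² - 17 - 27 = 729 - 44 ≡ 18; y = λ·(17 - 18) - 18 ≡ 13. → (18, 13)
double: tangent at (18, 13): λ = (3·18² + 28)/(2·13) ≡ 14/26. 26⁻¹ ≡ 19 (mod 29) since 26·19 = 494 ≡ 1, so λ ≡ 14·19 ≡ 5.
  x = λ² - 18 - 18 = 25 - 36 ≡ 18; y = λ·(18 - 18) - 13 ≡ 16. → (18, 16)
double: tangent at (18, 16): λ = (3·18² + 28)/(2·16) ≡ 14/3. 3⁻¹ ≡ 10 (mod 29), so λ ≡ 14·10 ≡ 24.
  x = λ² - 18 - 18 = 576 - 36 ≡ 18; y = λ·(18 - 18) - 16 ≡ 13. → (18, 13)

(18, 13)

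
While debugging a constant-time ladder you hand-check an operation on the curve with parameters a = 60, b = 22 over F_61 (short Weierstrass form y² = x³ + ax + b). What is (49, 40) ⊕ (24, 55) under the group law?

(3, 30)

(49, 40) + (24, 55). λ = (55 - 40)/(24 - 49) ≡ 15/36 mod 61. 36⁻¹ ≡ 39 (mod 61), so λ ≡ 36.
  x = λ² - 49 - 24 = 1296 - 73 ≡ 3; y = λ·(49 - 3) - 40 ≡ 30. → (3, 30)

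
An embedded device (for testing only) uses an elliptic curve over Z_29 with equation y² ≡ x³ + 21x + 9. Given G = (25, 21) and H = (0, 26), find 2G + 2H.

(8, 15)

First 2G:
Repeated addition: build up to 2G.
2G: tangent at (25, 21): λ = (3·25² + 21)/(2·21) ≡ 11/13. 13⁻¹ ≡ 9 (mod 29) since 13·9 = 117 ≡ 1, so λ ≡ 11·9 ≡ 12.
  x = λ² - 25 - 25 = 144 - 50 ≡ 7; y = λ·(25 - 7) - 21 ≡ 21. → (7, 21)
2G = (7, 21).
Next 2H:
Repeated addition: build up to 2H.
2H: tangent at (0, 26): λ = (3·0² + 21)/(2·26) ≡ 21/23. 23⁻¹ ≡ 24 (mod 29), so λ ≡ 21·24 ≡ 11.
  x = λ² - 0 - 0 = 121 - 0 ≡ 5; y = λ·(0 - 5) - 26 ≡ 6. → (5, 6)
2H = (5, 6).
Finally 2G + 2H:
(7, 21) + (5, 6). λ = (6 - 21)/(5 - 7) ≡ 14/27 mod 29. 27⁻¹ ≡ 14 (mod 29), so λ ≡ 22.
  x = λ² - 7 - 5 = 484 - 12 ≡ 8; y = λ·(7 - 8) - 21 ≡ 15. → (8, 15)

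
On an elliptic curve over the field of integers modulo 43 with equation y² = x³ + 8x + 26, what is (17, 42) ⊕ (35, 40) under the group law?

(17, 42) + (35, 40). λ = (40 - 42)/(35 - 17) ≡ 41/18 mod 43. 18⁻¹ ≡ 12 (mod 43) since 18·12 = 216 ≡ 1, so λ ≡ 19.
  x = λ² - 17 - 35 = 361 - 52 ≡ 8; y = λ·(17 - 8) - 42 ≡ 0. → (8, 0)

(8, 0)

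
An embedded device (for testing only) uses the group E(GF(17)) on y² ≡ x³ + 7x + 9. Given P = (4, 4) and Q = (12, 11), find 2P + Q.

First 2P:
Repeated addition: build up to 2P.
2P: tangent at (4, 4): λ = (3·4² + 7)/(2·4) ≡ 4/8. 8⁻¹ ≡ 15 (mod 17) since 8·15 = 120 ≡ 1, so λ ≡ 4·15 ≡ 9.
  x = λ² - 4 - 4 = 81 - 8 ≡ 5; y = λ·(4 - 5) - 4 ≡ 4. → (5, 4)
2P = (5, 4).
Finally 2P + Q:
(5, 4) + (12, 11). λ = (11 - 4)/(12 - 5) ≡ 7/7 mod 17. 7⁻¹ ≡ 5 (mod 17), so λ ≡ 1.
  x = λ² - 5 - 12 = 1 - 17 ≡ 1; y = λ·(5 - 1) - 4 ≡ 0. → (1, 0)

(1, 0)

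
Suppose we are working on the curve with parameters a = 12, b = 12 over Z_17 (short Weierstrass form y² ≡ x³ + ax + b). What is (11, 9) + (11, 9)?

(13, 6)

tangent at (11, 9): λ = (3·11² + 12)/(2·9) ≡ 1/1. 1⁻¹ ≡ 1 (mod 17) since 1·1 = 1 ≡ 1, so λ ≡ 1·1 ≡ 1.
  x = λ² - 11 - 11 = 1 - 22 ≡ 13; y = λ·(11 - 13) - 9 ≡ 6. → (13, 6)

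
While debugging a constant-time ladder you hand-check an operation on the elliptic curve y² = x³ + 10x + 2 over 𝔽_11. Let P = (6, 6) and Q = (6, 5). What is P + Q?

The two points share x = 6 and their y-coordinates satisfy 6 + 5 ≡ 0 (mod 11), so they are inverses. Their sum is O.

O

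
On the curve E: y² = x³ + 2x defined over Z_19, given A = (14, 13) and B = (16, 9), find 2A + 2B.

(11, 2)

First 2A:
Repeated addition: build up to 2A.
2A: tangent at (14, 13): λ = (3·14² + 2)/(2·13) ≡ 1/7. 7⁻¹ ≡ 11 (mod 19), so λ ≡ 1·11 ≡ 11.
  x = λ² - 14 - 14 = 121 - 28 ≡ 17; y = λ·(14 - 17) - 13 ≡ 11. → (17, 11)
2A = (17, 11).
Next 2B:
Repeated addition: build up to 2B.
2B: tangent at (16, 9): λ = (3·16² + 2)/(2·9) ≡ 10/18. 18⁻¹ ≡ 18 (mod 19) since 18·18 = 324 ≡ 1, so λ ≡ 10·18 ≡ 9.
  x = λ² - 16 - 16 = 81 - 32 ≡ 11; y = λ·(16 - 11) - 9 ≡ 17. → (11, 17)
2B = (11, 17).
Finally 2A + 2B:
(17, 11) + (11, 17). λ = (17 - 11)/(11 - 17) ≡ 6/13 mod 19. 13⁻¹ ≡ 3 (mod 19), so λ ≡ 18.
  x = λ² - 17 - 11 = 324 - 28 ≡ 11; y = λ·(17 - 11) - 11 ≡ 2. → (11, 2)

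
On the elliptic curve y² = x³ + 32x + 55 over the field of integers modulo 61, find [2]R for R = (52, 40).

(21, 17)

tangent at (52, 40): λ = (3·52² + 32)/(2·40) ≡ 31/19. 19⁻¹ ≡ 45 (mod 61), so λ ≡ 31·45 ≡ 53.
  x = λ² - 52 - 52 = 2809 - 104 ≡ 21; y = λ·(52 - 21) - 40 ≡ 17. → (21, 17)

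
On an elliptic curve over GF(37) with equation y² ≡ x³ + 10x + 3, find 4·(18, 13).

(13, 31)

Write Q = (18, 13).
Repeated addition: build up to 4Q.
2Q: tangent at (18, 13): λ = (3·18² + 10)/(2·13) ≡ 20/26. 26⁻¹ ≡ 10 (mod 37), so λ ≡ 20·10 ≡ 15.
  x = λ² - 18 - 18 = 225 - 36 ≡ 4; y = λ·(18 - 4) - 13 ≡ 12. → (4, 12)
3Q: (4, 12) + (18, 13). λ = (13 - 12)/(18 - 4) ≡ 1/14 mod 37. 14⁻¹ ≡ 8 (mod 37) since 14·8 = 112 ≡ 1, so λ ≡ 8.
  x = λ² - 4 - 18 = 64 - 22 ≡ 5; y = λ·(4 - 5) - 12 ≡ 17. → (5, 17)
4Q: (5, 17) + (18, 13). λ = (13 - 17)/(18 - 5) ≡ 33/13 mod 37. 13⁻¹ ≡ 20 (mod 37) since 13·20 = 260 ≡ 1, so λ ≡ 31.
  x = λ² - 5 - 18 = 961 - 23 ≡ 13; y = λ·(5 - 13) - 17 ≡ 31. → (13, 31)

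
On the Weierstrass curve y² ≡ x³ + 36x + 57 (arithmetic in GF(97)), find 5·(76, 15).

(20, 85)

Write Q = (76, 15).
Double-and-add on 5 = (101)₂. Start with Q = (76, 15) for the leading 1-bit.
double: tangent at (76, 15): λ = (3·76² + 36)/(2·15) ≡ 1/30. 30⁻¹ ≡ 55 (mod 97) since 30·55 = 1650 ≡ 1, so λ ≡ 1·55 ≡ 55.
  x = λ² - 76 - 76 = 3025 - 152 ≡ 60; y = λ·(76 - 60) - 15 ≡ 89. → (60, 89)
double: tangent at (60, 89): λ = (3·60² + 36)/(2·89) ≡ 69/81. 81⁻¹ ≡ 6 (mod 97), so λ ≡ 69·6 ≡ 26.
  x = λ² - 60 - 60 = 676 - 120 ≡ 71; y = λ·(60 - 71) - 89 ≡ 13. → (71, 13)
add Q: (71, 13) + (76, 15). λ = (15 - 13)/(76 - 71) ≡ 2/5 mod 97. 5⁻¹ ≡ 39 (mod 97) since 5·39 = 195 ≡ 1, so λ ≡ 78.
  x = λ² - 71 - 76 = 6084 - 147 ≡ 20; y = λ·(71 - 20) - 13 ≡ 85. → (20, 85)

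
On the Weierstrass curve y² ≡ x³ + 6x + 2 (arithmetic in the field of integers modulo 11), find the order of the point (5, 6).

7

2P: tangent at (5, 6): λ = (3·5² + 6)/(2·6) ≡ 4/1. 1⁻¹ ≡ 1 (mod 11) since 1·1 = 1 ≡ 1, so λ ≡ 4·1 ≡ 4.
  x = λ² - 5 - 5 = 16 - 10 ≡ 6; y = λ·(5 - 6) - 6 ≡ 1. → (6, 1)
3P: (6, 1) + (5, 6). λ = (6 - 1)/(5 - 6) ≡ 5/10 mod 11. 10⁻¹ ≡ 10 (mod 11) since 10·10 = 100 ≡ 1, so λ ≡ 6.
  x = λ² - 6 - 5 = 36 - 11 ≡ 3; y = λ·(6 - 3) - 1 ≡ 6. → (3, 6)
4P: (3, 6) + (5, 6). λ = (6 - 6)/(5 - 3) ≡ 0/2 mod 11. 2⁻¹ ≡ 6 (mod 11), so λ ≡ 0.
  x = λ² - 3 - 5 = 0 - 8 ≡ 3; y = λ·(3 - 3) - 6 ≡ 5. → (3, 5)
5P: (3, 5) + (5, 6). λ = (6 - 5)/(5 - 3) ≡ 1/2 mod 11. 2⁻¹ ≡ 6 (mod 11), so λ ≡ 6.
  x = λ² - 3 - 5 = 36 - 8 ≡ 6; y = λ·(3 - 6) - 5 ≡ 10. → (6, 10)
6P: (6, 10) + (5, 6). λ = (6 - 10)/(5 - 6) ≡ 7/10 mod 11. 10⁻¹ ≡ 10 (mod 11), so λ ≡ 4.
  x = λ² - 6 - 5 = 16 - 11 ≡ 5; y = λ·(6 - 5) - 10 ≡ 5. → (5, 5)
7P: (5, 5) + (5, 6): same x and y₁ ≡ -y₂, so the sum is O.
7P = O, so the order is 7.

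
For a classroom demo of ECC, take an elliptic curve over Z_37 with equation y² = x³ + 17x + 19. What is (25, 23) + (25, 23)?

(17, 2)

tangent at (25, 23): λ = (3·25² + 17)/(2·23) ≡ 5/9. 9⁻¹ ≡ 33 (mod 37) since 9·33 = 297 ≡ 1, so λ ≡ 5·33 ≡ 17.
  x = λ² - 25 - 25 = 289 - 50 ≡ 17; y = λ·(25 - 17) - 23 ≡ 2. → (17, 2)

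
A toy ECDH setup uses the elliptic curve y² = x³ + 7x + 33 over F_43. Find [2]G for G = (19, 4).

(28, 6)

tangent at (19, 4): λ = (3·19² + 7)/(2·4) ≡ 15/8. 8⁻¹ ≡ 27 (mod 43), so λ ≡ 15·27 ≡ 18.
  x = λ² - 19 - 19 = 324 - 38 ≡ 28; y = λ·(19 - 28) - 4 ≡ 6. → (28, 6)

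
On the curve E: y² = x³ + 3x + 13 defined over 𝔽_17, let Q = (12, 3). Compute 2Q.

(9, 2)

tangent at (12, 3): λ = (3·12² + 3)/(2·3) ≡ 10/6. 6⁻¹ ≡ 3 (mod 17), so λ ≡ 10·3 ≡ 13.
  x = λ² - 12 - 12 = 169 - 24 ≡ 9; y = λ·(12 - 9) - 3 ≡ 2. → (9, 2)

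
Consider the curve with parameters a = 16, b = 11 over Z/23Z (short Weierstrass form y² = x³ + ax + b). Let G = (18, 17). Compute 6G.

(4, 1)

Repeated addition: build up to 6G.
2G: tangent at (18, 17): λ = (3·18² + 16)/(2·17) ≡ 22/11. 11⁻¹ ≡ 21 (mod 23), so λ ≡ 22·21 ≡ 2.
  x = λ² - 18 - 18 = 4 - 36 ≡ 14; y = λ·(18 - 14) - 17 ≡ 14. → (14, 14)
3G: (14, 14) + (18, 17). λ = (17 - 14)/(18 - 14) ≡ 3/4 mod 23. 4⁻¹ ≡ 6 (mod 23) since 4·6 = 24 ≡ 1, so λ ≡ 18.
  x = λ² - 14 - 18 = 324 - 32 ≡ 16; y = λ·(14 - 16) - 14 ≡ 19. → (16, 19)
4G: (16, 19) + (18, 17). λ = (17 - 19)/(18 - 16) ≡ 21/2 mod 23. 2⁻¹ ≡ 12 (mod 23) since 2·12 = 24 ≡ 1, so λ ≡ 22.
  x = λ² - 16 - 18 = 484 - 34 ≡ 13; y = λ·(16 - 13) - 19 ≡ 1. → (13, 1)
5G: (13, 1) + (18, 17). λ = (17 - 1)/(18 - 13) ≡ 16/5 mod 23. 5⁻¹ ≡ 14 (mod 23), so λ ≡ 17.
  x = λ² - 13 - 18 = 289 - 31 ≡ 5; y = λ·(13 - 5) - 1 ≡ 20. → (5, 20)
6G: (5, 20) + (18, 17). λ = (17 - 20)/(18 - 5) ≡ 20/13 mod 23. 13⁻¹ ≡ 16 (mod 23), so λ ≡ 21.
  x = λ² - 5 - 18 = 441 - 23 ≡ 4; y = λ·(5 - 4) - 20 ≡ 1. → (4, 1)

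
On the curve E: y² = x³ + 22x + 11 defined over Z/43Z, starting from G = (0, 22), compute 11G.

(35, 22)

Double-and-add on 11 = (1011)₂. Start with G = (0, 22) for the leading 1-bit.
double: tangent at (0, 22): λ = (3·0² + 22)/(2·22) ≡ 22/1. 1⁻¹ ≡ 1 (mod 43), so λ ≡ 22·1 ≡ 22.
  x = λ² - 0 - 0 = 484 - 0 ≡ 11; y = λ·(0 - 11) - 22 ≡ 37. → (11, 37)
double: tangent at (11, 37): λ = (3·11² + 22)/(2·37) ≡ 41/31. 31⁻¹ ≡ 25 (mod 43), so λ ≡ 41·25 ≡ 36.
  x = λ² - 11 - 11 = 1296 - 22 ≡ 27; y = λ·(11 - 27) - 37 ≡ 32. → (27, 32)
add G: (27, 32) + (0, 22). λ = (22 - 32)/(0 - 27) ≡ 33/16 mod 43. 16⁻¹ ≡ 35 (mod 43) since 16·35 = 560 ≡ 1, so λ ≡ 37.
  x = λ² - 27 - 0 = 1369 - 27 ≡ 9; y = λ·(27 - 9) - 32 ≡ 32. → (9, 32)
double: tangent at (9, 32): λ = (3·9² + 22)/(2·32) ≡ 7/21. 21⁻¹ ≡ 41 (mod 43), so λ ≡ 7·41 ≡ 29.
  x = λ² - 9 - 9 = 841 - 18 ≡ 6; y = λ·(9 - 6) - 32 ≡ 12. → (6, 12)
add G: (6, 12) + (0, 22). λ = (22 - 12)/(0 - 6) ≡ 10/37 mod 43. 37⁻¹ ≡ 7 (mod 43), so λ ≡ 27.
  x = λ² - 6 - 0 = 729 - 6 ≡ 35; y = λ·(6 - 35) - 12 ≡ 22. → (35, 22)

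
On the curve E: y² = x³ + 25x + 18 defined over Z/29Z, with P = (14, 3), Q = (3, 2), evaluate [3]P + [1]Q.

First 3P:
Repeated addition: build up to 3P.
2P: tangent at (14, 3): λ = (3·14² + 25)/(2·3) ≡ 4/6. 6⁻¹ ≡ 5 (mod 29), so λ ≡ 4·5 ≡ 20.
  x = λ² - 14 - 14 = 400 - 28 ≡ 24; y = λ·(14 - 24) - 3 ≡ 0. → (24, 0)
3P: (24, 0) + (14, 3). λ = (3 - 0)/(14 - 24) ≡ 3/19 mod 29. 19⁻¹ ≡ 26 (mod 29), so λ ≡ 20.
  x = λ² - 24 - 14 = 400 - 38 ≡ 14; y = λ·(24 - 14) - 0 ≡ 26. → (14, 26)
3P = (14, 26).
Finally 3P + Q:
(14, 26) + (3, 2). λ = (2 - 26)/(3 - 14) ≡ 5/18 mod 29. 18⁻¹ ≡ 21 (mod 29) since 18·21 = 378 ≡ 1, so λ ≡ 18.
  x = λ² - 14 - 3 = 324 - 17 ≡ 17; y = λ·(14 - 17) - 26 ≡ 7. → (17, 7)

(17, 7)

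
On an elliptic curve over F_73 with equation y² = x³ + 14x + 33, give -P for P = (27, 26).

(27, 47)

-(27, 26) = (27, -26 mod 73) = (27, 47).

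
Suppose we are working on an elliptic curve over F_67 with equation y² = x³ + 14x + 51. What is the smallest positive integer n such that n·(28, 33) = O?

9

2P: tangent at (28, 33): λ = (3·28² + 14)/(2·33) ≡ 21/66. 66⁻¹ ≡ 66 (mod 67) since 66·66 = 4356 ≡ 1, so λ ≡ 21·66 ≡ 46.
  x = λ² - 28 - 28 = 2116 - 56 ≡ 50; y = λ·(28 - 50) - 33 ≡ 27. → (50, 27)
3P: (50, 27) + (28, 33). λ = (33 - 27)/(28 - 50) ≡ 6/45 mod 67. 45⁻¹ ≡ 3 (mod 67) since 45·3 = 135 ≡ 1, so λ ≡ 18.
  x = λ² - 50 - 28 = 324 - 78 ≡ 45; y = λ·(50 - 45) - 27 ≡ 63. → (45, 63)
4P: (45, 63) + (28, 33). λ = (33 - 63)/(28 - 45) ≡ 37/50 mod 67. 50⁻¹ ≡ 63 (mod 67) since 50·63 = 3150 ≡ 1, so λ ≡ 53.
  x = λ² - 45 - 28 = 2809 - 73 ≡ 56; y = λ·(45 - 56) - 63 ≡ 24. → (56, 24)
5P: (56, 24) + (28, 33). λ = (33 - 24)/(28 - 56) ≡ 9/39 mod 67. 39⁻¹ ≡ 55 (mod 67) since 39·55 = 2145 ≡ 1, so λ ≡ 26.
  x = λ² - 56 - 28 = 676 - 84 ≡ 56; y = λ·(56 - 56) - 24 ≡ 43. → (56, 43)
6P: (56, 43) + (28, 33). λ = (33 - 43)/(28 - 56) ≡ 57/39 mod 67. 39⁻¹ ≡ 55 (mod 67), so λ ≡ 53.
  x = λ² - 56 - 28 = 2809 - 84 ≡ 45; y = λ·(56 - 45) - 43 ≡ 4. → (45, 4)
7P: (45, 4) + (28, 33). λ = (33 - 4)/(28 - 45) ≡ 29/50 mod 67. 50⁻¹ ≡ 63 (mod 67), so λ ≡ 18.
  x = λ² - 45 - 28 = 324 - 73 ≡ 50; y = λ·(45 - 50) - 4 ≡ 40. → (50, 40)
8P: (50, 40) + (28, 33). λ = (33 - 40)/(28 - 50) ≡ 60/45 mod 67. 45⁻¹ ≡ 3 (mod 67), so λ ≡ 46.
  x = λ² - 50 - 28 = 2116 - 78 ≡ 28; y = λ·(50 - 28) - 40 ≡ 34. → (28, 34)
9P: (28, 34) + (28, 33): same x and y₁ ≡ -y₂, so the sum is O.
9P = O, so the order is 9.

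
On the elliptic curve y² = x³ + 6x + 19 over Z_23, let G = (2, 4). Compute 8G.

Double-and-add on 8 = (1000)₂. Start with G = (2, 4) for the leading 1-bit.
double: tangent at (2, 4): λ = (3·2² + 6)/(2·4) ≡ 18/8. 8⁻¹ ≡ 3 (mod 23) since 8·3 = 24 ≡ 1, so λ ≡ 18·3 ≡ 8.
  x = λ² - 2 - 2 = 64 - 4 ≡ 14; y = λ·(2 - 14) - 4 ≡ 15. → (14, 15)
double: tangent at (14, 15): λ = (3·14² + 6)/(2·15) ≡ 19/7. 7⁻¹ ≡ 10 (mod 23), so λ ≡ 19·10 ≡ 6.
  x = λ² - 14 - 14 = 36 - 28 ≡ 8; y = λ·(14 - 8) - 15 ≡ 21. → (8, 21)
double: tangent at (8, 21): λ = (3·8² + 6)/(2·21) ≡ 14/19. 19⁻¹ ≡ 17 (mod 23), so λ ≡ 14·17 ≡ 8.
  x = λ² - 8 - 8 = 64 - 16 ≡ 2; y = λ·(8 - 2) - 21 ≡ 4. → (2, 4)

(2, 4)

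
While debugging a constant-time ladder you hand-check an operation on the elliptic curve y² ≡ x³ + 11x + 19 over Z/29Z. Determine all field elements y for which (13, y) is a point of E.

none

x³ + 11x + 19 = 2359 ≡ 10 (mod 29).
10 is a non-residue mod 29; no y exists.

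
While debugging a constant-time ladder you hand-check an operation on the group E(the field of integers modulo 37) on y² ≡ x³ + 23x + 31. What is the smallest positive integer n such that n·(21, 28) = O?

2P: tangent at (21, 28): λ = (3·21² + 23)/(2·28) ≡ 14/19. 19⁻¹ ≡ 2 (mod 37), so λ ≡ 14·2 ≡ 28.
  x = λ² - 21 - 21 = 784 - 42 ≡ 2; y = λ·(21 - 2) - 28 ≡ 23. → (2, 23)
3P: (2, 23) + (21, 28). λ = (28 - 23)/(21 - 2) ≡ 5/19 mod 37. 19⁻¹ ≡ 2 (mod 37), so λ ≡ 10.
  x = λ² - 2 - 21 = 100 - 23 ≡ 3; y = λ·(2 - 3) - 23 ≡ 4. → (3, 4)
4P: (3, 4) + (21, 28). λ = (28 - 4)/(21 - 3) ≡ 24/18 mod 37. 18⁻¹ ≡ 35 (mod 37) since 18·35 = 630 ≡ 1, so λ ≡ 26.
  x = λ² - 3 - 21 = 676 - 24 ≡ 23; y = λ·(3 - 23) - 4 ≡ 31. → (23, 31)
5P: (23, 31) + (21, 28). λ = (28 - 31)/(21 - 23) ≡ 34/35 mod 37. 35⁻¹ ≡ 18 (mod 37), so λ ≡ 20.
  x = λ² - 23 - 21 = 400 - 44 ≡ 23; y = λ·(23 - 23) - 31 ≡ 6. → (23, 6)
6P: (23, 6) + (21, 28). λ = (28 - 6)/(21 - 23) ≡ 22/35 mod 37. 35⁻¹ ≡ 18 (mod 37), so λ ≡ 26.
  x = λ² - 23 - 21 = 676 - 44 ≡ 3; y = λ·(23 - 3) - 6 ≡ 33. → (3, 33)
7P: (3, 33) + (21, 28). λ = (28 - 33)/(21 - 3) ≡ 32/18 mod 37. 18⁻¹ ≡ 35 (mod 37), so λ ≡ 10.
  x = λ² - 3 - 21 = 100 - 24 ≡ 2; y = λ·(3 - 2) - 33 ≡ 14. → (2, 14)
8P: (2, 14) + (21, 28). λ = (28 - 14)/(21 - 2) ≡ 14/19 mod 37. 19⁻¹ ≡ 2 (mod 37), so λ ≡ 28.
  x = λ² - 2 - 21 = 784 - 23 ≡ 21; y = λ·(2 - 21) - 14 ≡ 9. → (21, 9)
9P: (21, 9) + (21, 28): same x and y₁ ≡ -y₂, so the sum is O.
9P = O, so the order is 9.

9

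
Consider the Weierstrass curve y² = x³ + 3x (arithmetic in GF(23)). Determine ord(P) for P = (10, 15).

8

2P: tangent at (10, 15): λ = (3·10² + 3)/(2·15) ≡ 4/7. 7⁻¹ ≡ 10 (mod 23), so λ ≡ 4·10 ≡ 17.
  x = λ² - 10 - 10 = 289 - 20 ≡ 16; y = λ·(10 - 16) - 15 ≡ 21. → (16, 21)
3P: (16, 21) + (10, 15). λ = (15 - 21)/(10 - 16) ≡ 17/17 mod 23. 17⁻¹ ≡ 19 (mod 23) since 17·19 = 323 ≡ 1, so λ ≡ 1.
  x = λ² - 16 - 10 = 1 - 26 ≡ 21; y = λ·(16 - 21) - 21 ≡ 20. → (21, 20)
4P: (21, 20) + (10, 15). λ = (15 - 20)/(10 - 21) ≡ 18/12 mod 23. 12⁻¹ ≡ 2 (mod 23) since 12·2 = 24 ≡ 1, so λ ≡ 13.
  x = λ² - 21 - 10 = 169 - 31 ≡ 0; y = λ·(21 - 0) - 20 ≡ 0. → (0, 0)
5P: (0, 0) + (10, 15). λ = (15 - 0)/(10 - 0) ≡ 15/10 mod 23. 10⁻¹ ≡ 7 (mod 23), so λ ≡ 13.
  x = λ² - 0 - 10 = 169 - 10 ≡ 21; y = λ·(0 - 21) - 0 ≡ 3. → (21, 3)
6P: (21, 3) + (10, 15). λ = (15 - 3)/(10 - 21) ≡ 12/12 mod 23. 12⁻¹ ≡ 2 (mod 23), so λ ≡ 1.
  x = λ² - 21 - 10 = 1 - 31 ≡ 16; y = λ·(21 - 16) - 3 ≡ 2. → (16, 2)
7P: (16, 2) + (10, 15). λ = (15 - 2)/(10 - 16) ≡ 13/17 mod 23. 17⁻¹ ≡ 19 (mod 23) since 17·19 = 323 ≡ 1, so λ ≡ 17.
  x = λ² - 16 - 10 = 289 - 26 ≡ 10; y = λ·(16 - 10) - 2 ≡ 8. → (10, 8)
8P: (10, 8) + (10, 15): same x and y₁ ≡ -y₂, so the sum is ∞.
8P = ∞, so the order is 8.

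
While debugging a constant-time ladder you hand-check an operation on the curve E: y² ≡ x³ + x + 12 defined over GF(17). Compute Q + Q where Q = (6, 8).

(3, 5)

tangent at (6, 8): λ = (3·6² + 1)/(2·8) ≡ 7/16. 16⁻¹ ≡ 16 (mod 17), so λ ≡ 7·16 ≡ 10.
  x = λ² - 6 - 6 = 100 - 12 ≡ 3; y = λ·(6 - 3) - 8 ≡ 5. → (3, 5)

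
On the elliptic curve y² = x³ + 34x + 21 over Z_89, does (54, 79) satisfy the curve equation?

y² = 79² ≡ 11; x³ + 34x + 21 = 159321 ≡ 11 (mod 89). 11 = 11.

yes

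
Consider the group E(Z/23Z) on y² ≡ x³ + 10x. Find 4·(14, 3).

Write Q = (14, 3).
Repeated addition: build up to 4Q.
2Q: tangent at (14, 3): λ = (3·14² + 10)/(2·3) ≡ 0/6. 6⁻¹ ≡ 4 (mod 23), so λ ≡ 0·4 ≡ 0.
  x = λ² - 14 - 14 = 0 - 28 ≡ 18; y = λ·(14 - 18) - 3 ≡ 20. → (18, 20)
3Q: (18, 20) + (14, 3). λ = (3 - 20)/(14 - 18) ≡ 6/19 mod 23. 19⁻¹ ≡ 17 (mod 23), so λ ≡ 10.
  x = λ² - 18 - 14 = 100 - 32 ≡ 22; y = λ·(18 - 22) - 20 ≡ 9. → (22, 9)
4Q: (22, 9) + (14, 3). λ = (3 - 9)/(14 - 22) ≡ 17/15 mod 23. 15⁻¹ ≡ 20 (mod 23), so λ ≡ 18.
  x = λ² - 22 - 14 = 324 - 36 ≡ 12; y = λ·(22 - 12) - 9 ≡ 10. → (12, 10)

(12, 10)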